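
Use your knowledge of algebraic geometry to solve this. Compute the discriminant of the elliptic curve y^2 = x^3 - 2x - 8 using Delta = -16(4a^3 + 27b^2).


Compute each component:
4a^3 = 4*(-2)^3 = 4*(-8) = -32
27b^2 = 27*(-8)^2 = 27*64 = 1728
4a^3 + 27b^2 = -32 + 1728 = 1696
Delta = -16*1696 = -27136

-27136


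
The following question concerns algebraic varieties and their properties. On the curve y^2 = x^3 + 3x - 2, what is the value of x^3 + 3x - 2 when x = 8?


Compute x^3 + 3x - 2 at x = 8:
x^3 = 8^3 = 512
3*x = 3*8 = 24
Sum: 512 + 24 - 2 = 534

534


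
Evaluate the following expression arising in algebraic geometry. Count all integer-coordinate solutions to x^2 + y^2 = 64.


Systematically check integer values of x where x^2 <= 64.
For each valid x, check if 64 - x^2 is a perfect square.
x=0: 64 - 0 = 64, sqrt = 8 (valid)
x=8: 64 - 64 = 0, sqrt = 0 (valid)
Total integer solutions found: 4

4


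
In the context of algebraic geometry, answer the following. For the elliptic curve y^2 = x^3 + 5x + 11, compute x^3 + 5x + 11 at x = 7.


Compute x^3 + 5x + 11 at x = 7:
x^3 = 7^3 = 343
5*x = 5*7 = 35
Sum: 343 + 35 + 11 = 389

389


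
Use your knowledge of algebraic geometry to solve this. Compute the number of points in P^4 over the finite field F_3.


P^4(F_3) has (q^(n+1) - 1)/(q - 1) points.
= 3^4 + 3^3 + 3^2 + 3^1 + 3^0
= 81 + 27 + 9 + 3 + 1
= 121

121


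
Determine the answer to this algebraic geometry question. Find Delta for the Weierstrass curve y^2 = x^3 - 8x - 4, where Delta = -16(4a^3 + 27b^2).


Compute each component:
4a^3 = 4*(-8)^3 = 4*(-512) = -2048
27b^2 = 27*(-4)^2 = 27*16 = 432
4a^3 + 27b^2 = -2048 + 432 = -1616
Delta = -16*(-1616) = 25856

25856


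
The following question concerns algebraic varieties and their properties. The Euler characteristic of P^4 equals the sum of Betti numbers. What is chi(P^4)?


The complex projective space P^4 has one cell in each even real dimension 0, 2, ..., 8.
The cohomology groups are H^{2k}(P^4) = Z for k = 0,...,4, and 0 otherwise.
Euler characteristic = sum of Betti numbers = 1 per even-dimensional cohomology group.
chi(P^4) = 4 + 1 = 5

5


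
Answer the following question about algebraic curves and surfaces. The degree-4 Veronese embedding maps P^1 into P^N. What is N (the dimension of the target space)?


The Veronese embedding v_d: P^n -> P^N maps each point to all
degree-d monomials in n+1 homogeneous coordinates.
N = C(n+d, d) - 1
N = C(1+4, 4) - 1
N = C(5, 4) - 1
C(5, 4) = 5
N = 5 - 1 = 4

4


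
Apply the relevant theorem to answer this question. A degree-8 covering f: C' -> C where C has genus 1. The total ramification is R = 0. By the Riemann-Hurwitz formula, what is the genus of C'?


Riemann-Hurwitz formula: 2g' - 2 = d(2g - 2) + R
Given: d = 8, g = 1, R = 0
2g' - 2 = 8*(2*1 - 2) + 0
2g' - 2 = 8*0 + 0
2g' - 2 = 0 + 0 = 0
2g' = 2
g' = 1

1


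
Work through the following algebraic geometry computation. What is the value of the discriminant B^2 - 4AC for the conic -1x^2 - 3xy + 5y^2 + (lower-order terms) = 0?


The discriminant of a conic Ax^2 + Bxy + Cy^2 + ... = 0 is B^2 - 4AC.
B^2 = (-3)^2 = 9
4AC = 4*(-1)*5 = -20
Discriminant = 9 + 20 = 29

29


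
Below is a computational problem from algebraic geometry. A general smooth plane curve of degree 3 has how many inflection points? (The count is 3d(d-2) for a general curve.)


For a general smooth plane curve C of degree d, the inflection points are
the intersection of C with its Hessian curve, which has degree 3(d-2).
By Bezout, the total intersection number is d * 3(d-2) = 3 * 3 = 9.
For a general curve every flex is ordinary, so each contributes
multiplicity 1 to C·Hess(C), and the number of distinct inflection
points is 3d(d-2).
Inflection points = 3*3*(3-2) = 3*3*1 = 9

9


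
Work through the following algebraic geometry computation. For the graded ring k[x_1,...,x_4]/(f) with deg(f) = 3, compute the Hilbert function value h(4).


For R = k[x_1,...,x_n]/(f) with f homogeneous of degree e:
The Hilbert series is (1 - t^e)/(1 - t)^n.
So h(d) = C(d+n-1, n-1) - C(d-e+n-1, n-1) for d >= e.
With n=4, e=3, d=4:
C(4+4-1, 4-1) = C(7, 3) = 35
C(4-3+4-1, 4-1) = C(4, 3) = 4
h(4) = 35 - 4 = 31

31


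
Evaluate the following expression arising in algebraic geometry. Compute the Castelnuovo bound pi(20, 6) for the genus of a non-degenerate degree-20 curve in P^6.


Castelnuovo's bound: write d - 1 = m(r-1) + epsilon with 0 <= epsilon < r-1.
d - 1 = 20 - 1 = 19
r - 1 = 6 - 1 = 5
19 = 3*5 + 4, so m = 3, epsilon = 4
pi(d, r) = m(m-1)(r-1)/2 + m*epsilon
= 3*2*5/2 + 3*4
= 30/2 + 12
= 15 + 12 = 27

27


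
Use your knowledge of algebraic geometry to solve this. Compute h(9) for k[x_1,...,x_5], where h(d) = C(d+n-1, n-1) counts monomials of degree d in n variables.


The Hilbert function for the polynomial ring in 5 variables is:
h(d) = C(d+n-1, n-1)
h(9) = C(9+5-1, 5-1) = C(13, 4)
= 13! / (4! * 9!)
= 715

715


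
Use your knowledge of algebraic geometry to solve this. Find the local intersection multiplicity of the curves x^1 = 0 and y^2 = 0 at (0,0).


The intersection multiplicity of V(x^a) and V(y^b) at the origin is:
I(O; V(x^1), V(y^2)) = dim_k(k[x,y]/(x^1, y^2))
A basis for k[x,y]/(x^1, y^2) is the set of monomials x^i * y^j
where 0 <= i < 1 and 0 <= j < 2.
The number of such monomials is 1 * 2 = 2

2


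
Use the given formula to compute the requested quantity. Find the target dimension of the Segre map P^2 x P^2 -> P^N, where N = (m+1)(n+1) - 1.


The Segre embedding maps P^m x P^n into P^N via
all products of coordinates from each factor.
N = (m+1)(n+1) - 1
N = (2+1)(2+1) - 1
N = 3*3 - 1
N = 9 - 1 = 8

8


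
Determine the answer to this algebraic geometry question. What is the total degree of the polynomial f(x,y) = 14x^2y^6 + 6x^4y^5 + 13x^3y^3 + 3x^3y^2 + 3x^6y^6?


Examine each term for its total degree (sum of exponents).
  Term '14x^2y^6' has total degree 2+6 = 8.
  Term '6x^4y^5' has total degree 4+5 = 9.
  Term '13x^3y^3' has total degree 3+3 = 6.
  Term '3x^3y^2' has total degree 3+2 = 5.
  Term '3x^6y^6' has total degree 6+6 = 12.
The maximum total degree among all terms is 12.

12


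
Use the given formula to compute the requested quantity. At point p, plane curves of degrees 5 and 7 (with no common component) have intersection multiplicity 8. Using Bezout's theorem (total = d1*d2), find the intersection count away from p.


By Bezout's theorem, the total intersection number is d1 * d2.
Total = 5 * 7 = 35
Intersection multiplicity at p = 8
Remaining intersections = 35 - 8 = 27

27


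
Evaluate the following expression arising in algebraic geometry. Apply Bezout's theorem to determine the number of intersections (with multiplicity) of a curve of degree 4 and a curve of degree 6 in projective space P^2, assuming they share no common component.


Bezout's theorem states the intersection count equals the product of degrees.
Intersection count = 4 * 6 = 24

24


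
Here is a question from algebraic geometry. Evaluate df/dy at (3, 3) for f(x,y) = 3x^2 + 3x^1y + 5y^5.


df/dy = 3*x^1 + 5*5*y^4
At (3,3): 3*3^1 + 5*5*3^4
= 9 + 2025
= 2034

2034


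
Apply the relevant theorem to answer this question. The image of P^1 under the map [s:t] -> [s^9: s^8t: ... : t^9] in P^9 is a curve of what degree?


The rational normal curve in P^9 is the image of P^1 under the 9-uple Veronese.
A general hyperplane in P^9 pulls back to a degree-9 form on P^1, which has 9 zeros,
so the curve meets a general hyperplane in 9 points. Degree = 9.

9


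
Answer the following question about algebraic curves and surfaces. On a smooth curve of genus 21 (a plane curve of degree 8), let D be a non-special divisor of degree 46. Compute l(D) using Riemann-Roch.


First, compute the genus of a smooth plane curve of degree 8:
g = (d-1)(d-2)/2 = (8-1)(8-2)/2 = 21
For a non-special divisor D (i.e., h^1(D) = 0), Riemann-Roch gives:
l(D) = deg(D) - g + 1
Since deg(D) = 46 >= 2g - 1 = 41, D is non-special.
l(D) = 46 - 21 + 1 = 26

26


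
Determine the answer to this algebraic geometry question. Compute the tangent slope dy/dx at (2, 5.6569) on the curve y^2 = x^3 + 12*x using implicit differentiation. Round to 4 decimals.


Using implicit differentiation of y^2 = x^3 + 12*x:
2y * dy/dx = 3x^2 + 12
dy/dx = (3x^2 + 12)/(2y)
Numerator: 3*2^2 + 12 = 24
Denominator: 2*5.6569 = 11.3138
dy/dx = 24/11.3138 = 2.1213

2.1213


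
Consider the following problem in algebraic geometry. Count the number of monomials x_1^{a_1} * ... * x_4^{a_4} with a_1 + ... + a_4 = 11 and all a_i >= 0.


The number of degree-11 monomials in 4 variables is C(d+n-1, n-1).
= C(11+4-1, 4-1) = C(14, 3)
= 364

364


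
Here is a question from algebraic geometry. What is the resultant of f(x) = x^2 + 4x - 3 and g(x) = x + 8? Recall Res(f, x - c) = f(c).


For Res(f, x - c), we evaluate f at x = c.
f(-8) = (-8)^2 + 4*(-8) - 3
= 64 - 32 - 3
= 32 - 3 = 29
Res(f, g) = 29

29


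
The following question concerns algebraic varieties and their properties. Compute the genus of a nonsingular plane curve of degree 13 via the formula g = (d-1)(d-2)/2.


Using the genus formula for smooth plane curves:
g = (d-1)(d-2)/2
g = (13-1)(13-2)/2
g = 12*11/2
g = 132/2 = 66

66


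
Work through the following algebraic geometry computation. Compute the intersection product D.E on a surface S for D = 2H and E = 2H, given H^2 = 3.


Using bilinearity of the intersection pairing on a surface S:
(aH).(bH) = ab * (H.H)
We have H^2 = 3.
D.E = (2H).(2H) = 2*2*3
= 4*3
= 12

12


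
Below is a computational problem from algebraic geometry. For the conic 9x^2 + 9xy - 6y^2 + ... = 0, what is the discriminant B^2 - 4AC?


The discriminant of a conic Ax^2 + Bxy + Cy^2 + ... = 0 is B^2 - 4AC.
B^2 = 9^2 = 81
4AC = 4*9*(-6) = -216
Discriminant = 81 + 216 = 297

297


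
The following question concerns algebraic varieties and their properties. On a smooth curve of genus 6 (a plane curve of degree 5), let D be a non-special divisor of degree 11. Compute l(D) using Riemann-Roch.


First, compute the genus of a smooth plane curve of degree 5:
g = (d-1)(d-2)/2 = (5-1)(5-2)/2 = 6
For a non-special divisor D (i.e., h^1(D) = 0), Riemann-Roch gives:
l(D) = deg(D) - g + 1
Since deg(D) = 11 >= 2g - 1 = 11, D is non-special.
l(D) = 11 - 6 + 1 = 6

6


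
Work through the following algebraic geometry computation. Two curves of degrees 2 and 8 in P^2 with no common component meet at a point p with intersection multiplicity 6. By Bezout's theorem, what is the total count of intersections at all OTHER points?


By Bezout's theorem, the total intersection number is d1 * d2.
Total = 2 * 8 = 16
Intersection multiplicity at p = 6
Remaining intersections = 16 - 6 = 10

10


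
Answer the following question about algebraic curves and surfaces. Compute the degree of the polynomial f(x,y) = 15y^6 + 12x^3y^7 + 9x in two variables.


Examine each term for its total degree (sum of exponents).
  Term '15y^6' has total degree 0+6 = 6.
  Term '12x^3y^7' has total degree 3+7 = 10.
  Term '9x' has total degree 1+0 = 1.
The maximum total degree among all terms is 10.

10


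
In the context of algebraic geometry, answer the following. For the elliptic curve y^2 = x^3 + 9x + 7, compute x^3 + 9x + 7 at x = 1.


Compute x^3 + 9x + 7 at x = 1:
x^3 = 1^3 = 1
9*x = 9*1 = 9
Sum: 1 + 9 + 7 = 17

17


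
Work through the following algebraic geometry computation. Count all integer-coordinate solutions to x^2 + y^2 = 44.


Systematically check integer values of x where x^2 <= 44.
For each valid x, check if 44 - x^2 is a perfect square.
Total integer solutions found: 0

0


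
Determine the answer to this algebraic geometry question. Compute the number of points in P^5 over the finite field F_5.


P^5(F_5) has (q^(n+1) - 1)/(q - 1) points.
= 5^5 + 5^4 + 5^3 + 5^2 + 5^1 + 5^0
= 3125 + 625 + 125 + 25 + 5 + 1
= 3906

3906


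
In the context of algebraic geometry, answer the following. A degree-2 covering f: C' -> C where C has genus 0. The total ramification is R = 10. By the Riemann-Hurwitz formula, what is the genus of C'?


Riemann-Hurwitz formula: 2g' - 2 = d(2g - 2) + R
Given: d = 2, g = 0, R = 10
2g' - 2 = 2*(2*0 - 2) + 10
2g' - 2 = 2*(-2) + 10
2g' - 2 = -4 + 10 = 6
2g' = 8
g' = 4

4


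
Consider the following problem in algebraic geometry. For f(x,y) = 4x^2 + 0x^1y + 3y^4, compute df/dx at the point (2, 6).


df/dx = 2*4*x^1 + 1*0*x^0*y
At (2,6): 2*4*2^1 + 1*0*2^0*6
= 16 + 0
= 16

16


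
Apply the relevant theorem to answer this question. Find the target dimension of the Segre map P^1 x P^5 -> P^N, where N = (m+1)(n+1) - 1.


The Segre embedding maps P^m x P^n into P^N via
all products of coordinates from each factor.
N = (m+1)(n+1) - 1
N = (1+1)(5+1) - 1
N = 2*6 - 1
N = 12 - 1 = 11

11


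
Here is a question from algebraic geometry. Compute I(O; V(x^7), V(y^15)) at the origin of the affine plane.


The intersection multiplicity of V(x^a) and V(y^b) at the origin is:
I(O; V(x^7), V(y^15)) = dim_k(k[x,y]/(x^7, y^15))
A basis for k[x,y]/(x^7, y^15) is the set of monomials x^i * y^j
where 0 <= i < 7 and 0 <= j < 15.
The number of such monomials is 7 * 15 = 105

105


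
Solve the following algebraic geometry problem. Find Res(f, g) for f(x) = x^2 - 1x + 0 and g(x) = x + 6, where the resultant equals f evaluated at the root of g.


For Res(f, x - c), we evaluate f at x = c.
f(-6) = (-6)^2 - 1*(-6) + 0
= 36 + 6 + 0
= 42 + 0 = 42
Res(f, g) = 42

42


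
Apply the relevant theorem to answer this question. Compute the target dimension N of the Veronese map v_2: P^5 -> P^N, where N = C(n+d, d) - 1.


The Veronese embedding v_d: P^n -> P^N maps each point to all
degree-d monomials in n+1 homogeneous coordinates.
N = C(n+d, d) - 1
N = C(5+2, 2) - 1
N = C(7, 2) - 1
C(7, 2) = 21
N = 21 - 1 = 20

20


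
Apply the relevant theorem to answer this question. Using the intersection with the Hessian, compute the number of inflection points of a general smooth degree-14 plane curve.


For a general smooth plane curve C of degree d, the inflection points are
the intersection of C with its Hessian curve, which has degree 3(d-2).
By Bezout, the total intersection number is d * 3(d-2) = 14 * 36 = 504.
For a general curve every flex is ordinary, so each contributes
multiplicity 1 to C·Hess(C), and the number of distinct inflection
points is 3d(d-2).
Inflection points = 3*14*(14-2) = 3*14*12 = 504

504


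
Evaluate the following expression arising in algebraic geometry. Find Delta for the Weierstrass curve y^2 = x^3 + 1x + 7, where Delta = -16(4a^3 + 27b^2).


Compute each component:
4a^3 = 4*1^3 = 4*1 = 4
27b^2 = 27*7^2 = 27*49 = 1323
4a^3 + 27b^2 = 4 + 1323 = 1327
Delta = -16*1327 = -21232

-21232


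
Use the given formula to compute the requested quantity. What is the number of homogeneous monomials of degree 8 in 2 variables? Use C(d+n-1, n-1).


The number of degree-8 monomials in 2 variables is C(d+n-1, n-1).
= C(8+2-1, 2-1) = C(9, 1)
= 9

9


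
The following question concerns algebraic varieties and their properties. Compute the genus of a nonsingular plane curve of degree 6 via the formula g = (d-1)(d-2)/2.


Using the genus formula for smooth plane curves:
g = (d-1)(d-2)/2
g = (6-1)(6-2)/2
g = 5*4/2
g = 20/2 = 10

10


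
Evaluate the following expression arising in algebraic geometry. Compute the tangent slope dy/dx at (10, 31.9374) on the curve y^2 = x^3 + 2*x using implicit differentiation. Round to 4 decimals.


Using implicit differentiation of y^2 = x^3 + 2*x:
2y * dy/dx = 3x^2 + 2
dy/dx = (3x^2 + 2)/(2y)
Numerator: 3*10^2 + 2 = 302
Denominator: 2*31.9374 = 63.8748
dy/dx = 302/63.8748 = 4.7280

4.7280


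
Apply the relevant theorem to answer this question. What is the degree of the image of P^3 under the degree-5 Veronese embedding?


The Veronese variety v_5(P^3) has degree d^r.
d^r = 5^3 = 125

125


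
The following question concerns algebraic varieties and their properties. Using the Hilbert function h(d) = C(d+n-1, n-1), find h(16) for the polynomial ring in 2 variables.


The Hilbert function for the polynomial ring in 2 variables is:
h(d) = C(d+n-1, n-1)
h(16) = C(16+2-1, 2-1) = C(17, 1)
= 17! / (1! * 16!)
= 17

17


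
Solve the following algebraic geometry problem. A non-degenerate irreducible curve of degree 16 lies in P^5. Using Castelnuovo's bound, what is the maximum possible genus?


Castelnuovo's bound: write d - 1 = m(r-1) + epsilon with 0 <= epsilon < r-1.
d - 1 = 16 - 1 = 15
r - 1 = 5 - 1 = 4
15 = 3*4 + 3, so m = 3, epsilon = 3
pi(d, r) = m(m-1)(r-1)/2 + m*epsilon
= 3*2*4/2 + 3*3
= 24/2 + 9
= 12 + 9 = 21

21


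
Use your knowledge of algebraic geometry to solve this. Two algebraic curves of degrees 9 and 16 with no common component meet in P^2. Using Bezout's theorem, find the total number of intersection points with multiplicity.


Bezout's theorem states the intersection count equals the product of degrees.
Intersection count = 9 * 16 = 144

144


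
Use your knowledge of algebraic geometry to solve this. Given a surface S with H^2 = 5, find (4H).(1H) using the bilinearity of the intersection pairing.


Using bilinearity of the intersection pairing on a surface S:
(aH).(bH) = ab * (H.H)
We have H^2 = 5.
D.E = (4H).(1H) = 4*1*5
= 4*5
= 20

20


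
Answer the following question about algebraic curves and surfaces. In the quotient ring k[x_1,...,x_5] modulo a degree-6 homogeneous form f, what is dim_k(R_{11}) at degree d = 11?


For R = k[x_1,...,x_n]/(f) with f homogeneous of degree e:
The Hilbert series is (1 - t^e)/(1 - t)^n.
So h(d) = C(d+n-1, n-1) - C(d-e+n-1, n-1) for d >= e.
With n=5, e=6, d=11:
C(11+5-1, 5-1) = C(15, 4) = 1365
C(11-6+5-1, 5-1) = C(9, 4) = 126
h(11) = 1365 - 126 = 1239

1239


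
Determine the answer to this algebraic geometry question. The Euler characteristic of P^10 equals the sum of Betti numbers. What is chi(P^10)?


The complex projective space P^10 has one cell in each even real dimension 0, 2, ..., 20.
The cohomology groups are H^{2k}(P^10) = Z for k = 0,...,10, and 0 otherwise.
Euler characteristic = sum of Betti numbers = 1 per even-dimensional cohomology group.
chi(P^10) = 10 + 1 = 11

11


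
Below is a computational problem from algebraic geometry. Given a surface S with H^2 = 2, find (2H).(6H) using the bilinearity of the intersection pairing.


Using bilinearity of the intersection pairing on a surface S:
(aH).(bH) = ab * (H.H)
We have H^2 = 2.
D.E = (2H).(6H) = 2*6*2
= 12*2
= 24

24


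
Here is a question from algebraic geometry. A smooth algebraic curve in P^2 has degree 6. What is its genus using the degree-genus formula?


Using the genus formula for smooth plane curves:
g = (d-1)(d-2)/2
g = (6-1)(6-2)/2
g = 5*4/2
g = 20/2 = 10

10


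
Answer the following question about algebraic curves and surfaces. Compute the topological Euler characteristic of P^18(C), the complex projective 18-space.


The complex projective space P^18 has one cell in each even real dimension 0, 2, ..., 36.
The cohomology groups are H^{2k}(P^18) = Z for k = 0,...,18, and 0 otherwise.
Euler characteristic = sum of Betti numbers = 1 per even-dimensional cohomology group.
chi(P^18) = 18 + 1 = 19

19


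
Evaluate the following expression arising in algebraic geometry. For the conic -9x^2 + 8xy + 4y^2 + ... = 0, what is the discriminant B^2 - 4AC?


The discriminant of a conic Ax^2 + Bxy + Cy^2 + ... = 0 is B^2 - 4AC.
B^2 = 8^2 = 64
4AC = 4*(-9)*4 = -144
Discriminant = 64 + 144 = 208

208


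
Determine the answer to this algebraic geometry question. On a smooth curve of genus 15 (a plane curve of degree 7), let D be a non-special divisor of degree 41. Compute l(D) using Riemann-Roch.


First, compute the genus of a smooth plane curve of degree 7:
g = (d-1)(d-2)/2 = (7-1)(7-2)/2 = 15
For a non-special divisor D (i.e., h^1(D) = 0), Riemann-Roch gives:
l(D) = deg(D) - g + 1
Since deg(D) = 41 >= 2g - 1 = 29, D is non-special.
l(D) = 41 - 15 + 1 = 27

27


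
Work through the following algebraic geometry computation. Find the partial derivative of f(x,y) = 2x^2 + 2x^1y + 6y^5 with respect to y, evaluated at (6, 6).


df/dy = 2*x^1 + 5*6*y^4
At (6,6): 2*6^1 + 5*6*6^4
= 12 + 38880
= 38892

38892


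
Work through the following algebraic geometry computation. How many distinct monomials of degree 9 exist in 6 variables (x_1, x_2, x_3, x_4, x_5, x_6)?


The number of degree-9 monomials in 6 variables is C(d+n-1, n-1).
= C(9+6-1, 6-1) = C(14, 5)
= 2002

2002


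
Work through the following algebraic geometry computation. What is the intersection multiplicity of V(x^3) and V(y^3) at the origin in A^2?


The intersection multiplicity of V(x^a) and V(y^b) at the origin is:
I(O; V(x^3), V(y^3)) = dim_k(k[x,y]/(x^3, y^3))
A basis for k[x,y]/(x^3, y^3) is the set of monomials x^i * y^j
where 0 <= i < 3 and 0 <= j < 3.
The number of such monomials is 3 * 3 = 9

9


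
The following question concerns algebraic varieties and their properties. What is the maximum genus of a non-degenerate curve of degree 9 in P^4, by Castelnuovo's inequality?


Castelnuovo's bound: write d - 1 = m(r-1) + epsilon with 0 <= epsilon < r-1.
d - 1 = 9 - 1 = 8
r - 1 = 4 - 1 = 3
8 = 2*3 + 2, so m = 2, epsilon = 2
pi(d, r) = m(m-1)(r-1)/2 + m*epsilon
= 2*1*3/2 + 2*2
= 6/2 + 4
= 3 + 4 = 7

7


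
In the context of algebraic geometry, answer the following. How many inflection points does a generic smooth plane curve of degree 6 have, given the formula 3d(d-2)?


For a general smooth plane curve C of degree d, the inflection points are
the intersection of C with its Hessian curve, which has degree 3(d-2).
By Bezout, the total intersection number is d * 3(d-2) = 6 * 12 = 72.
For a general curve every flex is ordinary, so each contributes
multiplicity 1 to C·Hess(C), and the number of distinct inflection
points is 3d(d-2).
Inflection points = 3*6*(6-2) = 3*6*4 = 72

72


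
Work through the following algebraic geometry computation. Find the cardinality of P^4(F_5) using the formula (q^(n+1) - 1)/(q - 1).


P^4(F_5) has (q^(n+1) - 1)/(q - 1) points.
= 5^4 + 5^3 + 5^2 + 5^1 + 5^0
= 625 + 125 + 25 + 5 + 1
= 781

781


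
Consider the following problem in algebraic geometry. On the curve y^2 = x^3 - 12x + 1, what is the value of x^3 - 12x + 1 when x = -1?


Compute x^3 - 12x + 1 at x = -1:
x^3 = (-1)^3 = -1
(-12)*x = (-12)*(-1) = 12
Sum: -1 + 12 + 1 = 12

12


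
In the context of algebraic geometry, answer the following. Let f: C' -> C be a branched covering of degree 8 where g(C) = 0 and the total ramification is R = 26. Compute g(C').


Riemann-Hurwitz formula: 2g' - 2 = d(2g - 2) + R
Given: d = 8, g = 0, R = 26
2g' - 2 = 8*(2*0 - 2) + 26
2g' - 2 = 8*(-2) + 26
2g' - 2 = -16 + 26 = 10
2g' = 12
g' = 6

6


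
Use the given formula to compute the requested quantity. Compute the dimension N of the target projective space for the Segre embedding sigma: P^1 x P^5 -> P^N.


The Segre embedding maps P^m x P^n into P^N via
all products of coordinates from each factor.
N = (m+1)(n+1) - 1
N = (1+1)(5+1) - 1
N = 2*6 - 1
N = 12 - 1 = 11

11


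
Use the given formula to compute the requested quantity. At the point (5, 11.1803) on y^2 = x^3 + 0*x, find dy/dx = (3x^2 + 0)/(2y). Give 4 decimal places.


Using implicit differentiation of y^2 = x^3 + 0*x:
2y * dy/dx = 3x^2 + 0
dy/dx = (3x^2 + 0)/(2y)
Numerator: 3*5^2 + 0 = 75
Denominator: 2*11.1803 = 22.3606
dy/dx = 75/22.3606 = 3.3541

3.3541


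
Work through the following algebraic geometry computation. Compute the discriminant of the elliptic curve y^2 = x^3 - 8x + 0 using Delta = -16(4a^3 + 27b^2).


Compute each component:
4a^3 = 4*(-8)^3 = 4*(-512) = -2048
27b^2 = 27*0^2 = 27*0 = 0
4a^3 + 27b^2 = -2048 + 0 = -2048
Delta = -16*(-2048) = 32768

32768


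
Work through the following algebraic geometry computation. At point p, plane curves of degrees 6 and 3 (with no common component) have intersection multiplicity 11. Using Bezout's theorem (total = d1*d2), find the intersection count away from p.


By Bezout's theorem, the total intersection number is d1 * d2.
Total = 6 * 3 = 18
Intersection multiplicity at p = 11
Remaining intersections = 18 - 11 = 7

7


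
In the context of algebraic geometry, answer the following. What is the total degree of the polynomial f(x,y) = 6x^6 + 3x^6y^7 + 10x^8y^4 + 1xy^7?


Examine each term for its total degree (sum of exponents).
  Term '6x^6' has total degree 6+0 = 6.
  Term '3x^6y^7' has total degree 6+7 = 13.
  Term '10x^8y^4' has total degree 8+4 = 12.
  Term '1xy^7' has total degree 1+7 = 8.
The maximum total degree among all terms is 13.

13


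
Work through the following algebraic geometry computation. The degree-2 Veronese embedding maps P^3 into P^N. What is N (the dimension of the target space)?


The Veronese embedding v_d: P^n -> P^N maps each point to all
degree-d monomials in n+1 homogeneous coordinates.
N = C(n+d, d) - 1
N = C(3+2, 2) - 1
N = C(5, 2) - 1
C(5, 2) = 10
N = 10 - 1 = 9

9


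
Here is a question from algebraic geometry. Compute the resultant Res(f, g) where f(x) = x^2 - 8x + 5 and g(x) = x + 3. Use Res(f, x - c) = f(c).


For Res(f, x - c), we evaluate f at x = c.
f(-3) = (-3)^2 - 8*(-3) + 5
= 9 + 24 + 5
= 33 + 5 = 38
Res(f, g) = 38

38


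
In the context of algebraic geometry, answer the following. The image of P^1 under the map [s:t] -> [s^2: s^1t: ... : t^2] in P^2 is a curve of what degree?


The rational normal curve in P^2 is the image of P^1 under the 2-uple Veronese.
A general hyperplane in P^2 pulls back to a degree-2 form on P^1, which has 2 zeros,
so the curve meets a general hyperplane in 2 points. Degree = 2.

2


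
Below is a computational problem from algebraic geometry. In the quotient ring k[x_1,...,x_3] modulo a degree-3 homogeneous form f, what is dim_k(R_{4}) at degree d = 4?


For R = k[x_1,...,x_n]/(f) with f homogeneous of degree e:
The Hilbert series is (1 - t^e)/(1 - t)^n.
So h(d) = C(d+n-1, n-1) - C(d-e+n-1, n-1) for d >= e.
With n=3, e=3, d=4:
C(4+3-1, 3-1) = C(6, 2) = 15
C(4-3+3-1, 3-1) = C(3, 2) = 3
h(4) = 15 - 3 = 12

12


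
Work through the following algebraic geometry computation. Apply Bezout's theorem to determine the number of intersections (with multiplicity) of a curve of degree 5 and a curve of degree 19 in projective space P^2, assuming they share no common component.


Bezout's theorem states the intersection count equals the product of degrees.
Intersection count = 5 * 19 = 95

95


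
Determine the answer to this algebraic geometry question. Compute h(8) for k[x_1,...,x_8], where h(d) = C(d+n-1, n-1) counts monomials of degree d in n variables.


The Hilbert function for the polynomial ring in 8 variables is:
h(d) = C(d+n-1, n-1)
h(8) = C(8+8-1, 8-1) = C(15, 7)
= 15! / (7! * 8!)
= 6435

6435


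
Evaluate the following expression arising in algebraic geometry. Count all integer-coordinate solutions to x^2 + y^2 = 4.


Systematically check integer values of x where x^2 <= 4.
For each valid x, check if 4 - x^2 is a perfect square.
x=0: 4 - 0 = 4, sqrt = 2 (valid)
x=2: 4 - 4 = 0, sqrt = 0 (valid)
Total integer solutions found: 4

4


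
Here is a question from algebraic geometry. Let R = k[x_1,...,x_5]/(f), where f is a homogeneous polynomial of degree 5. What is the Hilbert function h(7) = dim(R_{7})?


For R = k[x_1,...,x_n]/(f) with f homogeneous of degree e:
The Hilbert series is (1 - t^e)/(1 - t)^n.
So h(d) = C(d+n-1, n-1) - C(d-e+n-1, n-1) for d >= e.
With n=5, e=5, d=7:
C(7+5-1, 5-1) = C(11, 4) = 330
C(7-5+5-1, 5-1) = C(6, 4) = 15
h(7) = 330 - 15 = 315

315


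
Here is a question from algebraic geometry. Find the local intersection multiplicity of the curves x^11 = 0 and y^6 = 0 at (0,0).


The intersection multiplicity of V(x^a) and V(y^b) at the origin is:
I(O; V(x^11), V(y^6)) = dim_k(k[x,y]/(x^11, y^6))
A basis for k[x,y]/(x^11, y^6) is the set of monomials x^i * y^j
where 0 <= i < 11 and 0 <= j < 6.
The number of such monomials is 11 * 6 = 66

66


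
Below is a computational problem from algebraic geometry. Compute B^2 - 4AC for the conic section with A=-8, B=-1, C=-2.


The discriminant of a conic Ax^2 + Bxy + Cy^2 + ... = 0 is B^2 - 4AC.
B^2 = (-1)^2 = 1
4AC = 4*(-8)*(-2) = 64
Discriminant = 1 - 64 = -63

-63


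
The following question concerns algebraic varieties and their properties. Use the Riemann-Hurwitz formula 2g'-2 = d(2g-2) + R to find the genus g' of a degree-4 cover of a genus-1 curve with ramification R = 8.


Riemann-Hurwitz formula: 2g' - 2 = d(2g - 2) + R
Given: d = 4, g = 1, R = 8
2g' - 2 = 4*(2*1 - 2) + 8
2g' - 2 = 4*0 + 8
2g' - 2 = 0 + 8 = 8
2g' = 10
g' = 5

5


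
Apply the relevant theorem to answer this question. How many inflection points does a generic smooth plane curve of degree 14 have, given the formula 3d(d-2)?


For a general smooth plane curve C of degree d, the inflection points are
the intersection of C with its Hessian curve, which has degree 3(d-2).
By Bezout, the total intersection number is d * 3(d-2) = 14 * 36 = 504.
For a general curve every flex is ordinary, so each contributes
multiplicity 1 to C·Hess(C), and the number of distinct inflection
points is 3d(d-2).
Inflection points = 3*14*(14-2) = 3*14*12 = 504

504


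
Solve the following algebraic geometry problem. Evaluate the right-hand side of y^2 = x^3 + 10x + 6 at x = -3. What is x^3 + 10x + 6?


Compute x^3 + 10x + 6 at x = -3:
x^3 = (-3)^3 = -27
10*x = 10*(-3) = -30
Sum: -27 - 30 + 6 = -51

-51


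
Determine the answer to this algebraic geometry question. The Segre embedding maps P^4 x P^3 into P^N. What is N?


The Segre embedding maps P^m x P^n into P^N via
all products of coordinates from each factor.
N = (m+1)(n+1) - 1
N = (4+1)(3+1) - 1
N = 5*4 - 1
N = 20 - 1 = 19

19


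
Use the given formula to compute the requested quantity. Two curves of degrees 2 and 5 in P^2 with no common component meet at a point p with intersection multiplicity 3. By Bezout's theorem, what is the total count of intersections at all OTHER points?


By Bezout's theorem, the total intersection number is d1 * d2.
Total = 2 * 5 = 10
Intersection multiplicity at p = 3
Remaining intersections = 10 - 3 = 7

7


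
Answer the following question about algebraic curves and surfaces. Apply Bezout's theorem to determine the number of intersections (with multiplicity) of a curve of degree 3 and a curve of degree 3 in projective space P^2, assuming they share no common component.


Bezout's theorem states the intersection count equals the product of degrees.
Intersection count = 3 * 3 = 9

9


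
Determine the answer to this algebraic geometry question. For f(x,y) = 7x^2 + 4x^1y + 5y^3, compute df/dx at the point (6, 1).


df/dx = 2*7*x^1 + 1*4*x^0*y
At (6,1): 2*7*6^1 + 1*4*6^0*1
= 84 + 4
= 88

88


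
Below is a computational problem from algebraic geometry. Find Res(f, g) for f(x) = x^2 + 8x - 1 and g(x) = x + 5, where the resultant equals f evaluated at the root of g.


For Res(f, x - c), we evaluate f at x = c.
f(-5) = (-5)^2 + 8*(-5) - 1
= 25 - 40 - 1
= -15 - 1 = -16
Res(f, g) = -16

-16


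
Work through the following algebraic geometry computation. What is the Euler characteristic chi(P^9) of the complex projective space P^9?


The complex projective space P^9 has one cell in each even real dimension 0, 2, ..., 18.
The cohomology groups are H^{2k}(P^9) = Z for k = 0,...,9, and 0 otherwise.
Euler characteristic = sum of Betti numbers = 1 per even-dimensional cohomology group.
chi(P^9) = 9 + 1 = 10

10


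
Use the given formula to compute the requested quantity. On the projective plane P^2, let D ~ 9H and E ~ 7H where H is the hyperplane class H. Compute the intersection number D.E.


Using bilinearity of the intersection pairing on the projective plane P^2:
(aH).(bH) = ab * (H.H)
We have H^2 = 1 (Bezout).
D.E = (9H).(7H) = 9*7*1
= 63*1
= 63

63


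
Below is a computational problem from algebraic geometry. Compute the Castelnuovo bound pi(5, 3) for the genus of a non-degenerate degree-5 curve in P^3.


Castelnuovo's bound: write d - 1 = m(r-1) + epsilon with 0 <= epsilon < r-1.
d - 1 = 5 - 1 = 4
r - 1 = 3 - 1 = 2
4 = 2*2 + 0, so m = 2, epsilon = 0
pi(d, r) = m(m-1)(r-1)/2 + m*epsilon
= 2*1*2/2 + 2*0
= 4/2 + 0
= 2 + 0 = 2

2


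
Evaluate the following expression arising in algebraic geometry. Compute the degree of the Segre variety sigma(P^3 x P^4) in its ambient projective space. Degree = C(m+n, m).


The degree of the Segre variety P^3 x P^4 is C(m+n, m).
= C(7, 3)
= 35

35


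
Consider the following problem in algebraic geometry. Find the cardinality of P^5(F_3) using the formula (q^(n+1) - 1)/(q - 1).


P^5(F_3) has (q^(n+1) - 1)/(q - 1) points.
= 3^5 + 3^4 + 3^3 + 3^2 + 3^1 + 3^0
= 243 + 81 + 27 + 9 + 3 + 1
= 364

364


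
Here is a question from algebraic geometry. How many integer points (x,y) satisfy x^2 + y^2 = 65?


Systematically check integer values of x where x^2 <= 65.
For each valid x, check if 65 - x^2 is a perfect square.
x=1: 65 - 1 = 64, sqrt = 8 (valid)
x=4: 65 - 16 = 49, sqrt = 7 (valid)
x=7: 65 - 49 = 16, sqrt = 4 (valid)
x=8: 65 - 64 = 1, sqrt = 1 (valid)
Total integer solutions found: 16

16


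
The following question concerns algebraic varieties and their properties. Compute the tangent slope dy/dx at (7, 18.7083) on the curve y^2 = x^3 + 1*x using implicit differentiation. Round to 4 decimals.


Using implicit differentiation of y^2 = x^3 + 1*x:
2y * dy/dx = 3x^2 + 1
dy/dx = (3x^2 + 1)/(2y)
Numerator: 3*7^2 + 1 = 148
Denominator: 2*18.7083 = 37.4166
dy/dx = 148/37.4166 = 3.9555

3.9555


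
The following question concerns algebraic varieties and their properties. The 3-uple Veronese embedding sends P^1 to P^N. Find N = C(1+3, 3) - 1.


The Veronese embedding v_d: P^n -> P^N maps each point to all
degree-d monomials in n+1 homogeneous coordinates.
N = C(n+d, d) - 1
N = C(1+3, 3) - 1
N = C(4, 3) - 1
C(4, 3) = 4
N = 4 - 1 = 3

3


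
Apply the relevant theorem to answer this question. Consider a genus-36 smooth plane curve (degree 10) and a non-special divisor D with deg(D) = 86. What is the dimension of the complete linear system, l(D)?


First, compute the genus of a smooth plane curve of degree 10:
g = (d-1)(d-2)/2 = (10-1)(10-2)/2 = 36
For a non-special divisor D (i.e., h^1(D) = 0), Riemann-Roch gives:
l(D) = deg(D) - g + 1
Since deg(D) = 86 >= 2g - 1 = 71, D is non-special.
l(D) = 86 - 36 + 1 = 51

51


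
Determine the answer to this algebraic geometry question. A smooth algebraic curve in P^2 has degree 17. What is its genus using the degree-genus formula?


Using the genus formula for smooth plane curves:
g = (d-1)(d-2)/2
g = (17-1)(17-2)/2
g = 16*15/2
g = 240/2 = 120

120


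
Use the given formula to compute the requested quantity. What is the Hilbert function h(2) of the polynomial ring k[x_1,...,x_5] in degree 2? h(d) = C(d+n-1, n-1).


The Hilbert function for the polynomial ring in 5 variables is:
h(d) = C(d+n-1, n-1)
h(2) = C(2+5-1, 5-1) = C(6, 4)
= 6! / (4! * 2!)
= 15

15


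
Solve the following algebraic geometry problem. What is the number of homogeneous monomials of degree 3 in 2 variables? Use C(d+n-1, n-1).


The number of degree-3 monomials in 2 variables is C(d+n-1, n-1).
= C(3+2-1, 2-1) = C(4, 1)
= 4

4


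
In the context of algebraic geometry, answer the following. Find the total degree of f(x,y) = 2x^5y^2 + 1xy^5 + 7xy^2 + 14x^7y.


Examine each term for its total degree (sum of exponents).
  Term '2x^5y^2' has total degree 5+2 = 7.
  Term '1xy^5' has total degree 1+5 = 6.
  Term '7xy^2' has total degree 1+2 = 3.
  Term '14x^7y' has total degree 7+1 = 8.
The maximum total degree among all terms is 8.

8


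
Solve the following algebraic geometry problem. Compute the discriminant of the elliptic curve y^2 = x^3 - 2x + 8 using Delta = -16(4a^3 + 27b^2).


Compute each component:
4a^3 = 4*(-2)^3 = 4*(-8) = -32
27b^2 = 27*8^2 = 27*64 = 1728
4a^3 + 27b^2 = -32 + 1728 = 1696
Delta = -16*1696 = -27136

-27136


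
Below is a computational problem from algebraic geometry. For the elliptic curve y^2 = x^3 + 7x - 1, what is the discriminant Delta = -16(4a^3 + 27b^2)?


Compute each component:
4a^3 = 4*7^3 = 4*343 = 1372
27b^2 = 27*(-1)^2 = 27*1 = 27
4a^3 + 27b^2 = 1372 + 27 = 1399
Delta = -16*1399 = -22384

-22384


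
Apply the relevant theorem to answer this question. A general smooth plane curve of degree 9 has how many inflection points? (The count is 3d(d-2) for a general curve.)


For a general smooth plane curve C of degree d, the inflection points are
the intersection of C with its Hessian curve, which has degree 3(d-2).
By Bezout, the total intersection number is d * 3(d-2) = 9 * 21 = 189.
For a general curve every flex is ordinary, so each contributes
multiplicity 1 to C·Hess(C), and the number of distinct inflection
points is 3d(d-2).
Inflection points = 3*9*(9-2) = 3*9*7 = 189

189


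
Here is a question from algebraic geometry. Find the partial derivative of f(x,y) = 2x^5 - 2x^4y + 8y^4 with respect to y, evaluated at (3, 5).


df/dy = (-2)*x^4 + 4*8*y^3
At (3,5): (-2)*3^4 + 4*8*5^3
= -162 + 4000
= 3838

3838


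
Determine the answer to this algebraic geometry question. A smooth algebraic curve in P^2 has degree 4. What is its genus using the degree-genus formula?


Using the genus formula for smooth plane curves:
g = (d-1)(d-2)/2
g = (4-1)(4-2)/2
g = 3*2/2
g = 6/2 = 3

3


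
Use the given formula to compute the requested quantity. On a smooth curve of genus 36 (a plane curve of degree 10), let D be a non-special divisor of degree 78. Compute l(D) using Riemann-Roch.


First, compute the genus of a smooth plane curve of degree 10:
g = (d-1)(d-2)/2 = (10-1)(10-2)/2 = 36
For a non-special divisor D (i.e., h^1(D) = 0), Riemann-Roch gives:
l(D) = deg(D) - g + 1
Since deg(D) = 78 >= 2g - 1 = 71, D is non-special.
l(D) = 78 - 36 + 1 = 43

43


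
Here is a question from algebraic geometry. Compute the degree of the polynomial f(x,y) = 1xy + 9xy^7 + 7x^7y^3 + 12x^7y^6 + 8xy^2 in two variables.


Examine each term for its total degree (sum of exponents).
  Term '1xy' has total degree 1+1 = 2.
  Term '9xy^7' has total degree 1+7 = 8.
  Term '7x^7y^3' has total degree 7+3 = 10.
  Term '12x^7y^6' has total degree 7+6 = 13.
  Term '8xy^2' has total degree 1+2 = 3.
The maximum total degree among all terms is 13.

13


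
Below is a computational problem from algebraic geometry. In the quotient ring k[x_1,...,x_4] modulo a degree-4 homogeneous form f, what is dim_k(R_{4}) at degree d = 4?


For R = k[x_1,...,x_n]/(f) with f homogeneous of degree e:
The Hilbert series is (1 - t^e)/(1 - t)^n.
So h(d) = C(d+n-1, n-1) - C(d-e+n-1, n-1) for d >= e.
With n=4, e=4, d=4:
C(4+4-1, 4-1) = C(7, 3) = 35
C(4-4+4-1, 4-1) = C(3, 3) = 1
h(4) = 35 - 1 = 34

34


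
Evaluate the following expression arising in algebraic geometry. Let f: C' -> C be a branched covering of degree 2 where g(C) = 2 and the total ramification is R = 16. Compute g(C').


Riemann-Hurwitz formula: 2g' - 2 = d(2g - 2) + R
Given: d = 2, g = 2, R = 16
2g' - 2 = 2*(2*2 - 2) + 16
2g' - 2 = 2*2 + 16
2g' - 2 = 4 + 16 = 20
2g' = 22
g' = 11

11


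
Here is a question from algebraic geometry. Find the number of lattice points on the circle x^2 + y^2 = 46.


Systematically check integer values of x where x^2 <= 46.
For each valid x, check if 46 - x^2 is a perfect square.
Total integer solutions found: 0

0


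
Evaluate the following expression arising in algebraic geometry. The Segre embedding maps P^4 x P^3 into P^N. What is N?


The Segre embedding maps P^m x P^n into P^N via
all products of coordinates from each factor.
N = (m+1)(n+1) - 1
N = (4+1)(3+1) - 1
N = 5*4 - 1
N = 20 - 1 = 19

19


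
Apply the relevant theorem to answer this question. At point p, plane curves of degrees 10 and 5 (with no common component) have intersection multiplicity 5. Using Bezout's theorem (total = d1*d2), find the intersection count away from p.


By Bezout's theorem, the total intersection number is d1 * d2.
Total = 10 * 5 = 50
Intersection multiplicity at p = 5
Remaining intersections = 50 - 5 = 45

45
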